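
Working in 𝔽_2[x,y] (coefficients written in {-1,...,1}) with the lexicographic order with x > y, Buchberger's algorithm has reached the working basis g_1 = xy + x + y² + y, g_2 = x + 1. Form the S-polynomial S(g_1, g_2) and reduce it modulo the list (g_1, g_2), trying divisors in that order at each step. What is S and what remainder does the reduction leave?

lcm(LM(g_1), LM(g_2)) = xy.
S = (lcm/LT(g_1))·g_1 − (lcm/LT(g_2))·g_2 = x + y².
Reduce S modulo (g_1, g_2) in that order:
  leading term x: subtract (1)·g_2 from x + y² → y² + 1
  leading term y²: no divisor's leading term divides it; move y² to the remainder.
  leading term 1: no divisor's leading term divides it; move 1 to the remainder.
The remainder y² + 1 is nonzero, so it would be added as the next basis element.

S(g_1, g_2) = x + y²; remainder on division = y² + 1.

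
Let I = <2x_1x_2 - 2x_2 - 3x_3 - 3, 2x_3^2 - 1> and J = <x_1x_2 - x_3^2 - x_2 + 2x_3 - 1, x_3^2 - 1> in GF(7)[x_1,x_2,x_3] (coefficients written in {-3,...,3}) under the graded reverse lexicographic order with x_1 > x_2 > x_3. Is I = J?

Since reduced Gröbner bases are canonical representatives of ideals under a given ordering, it suffices to compute and compare them.
Buchberger on the first generating set:
f_1 = 2x_1x_2 - 2x_2 - 3x_3 - 3, LT = x_1x_2.
f_2 = 2x_3^2 - 1, LT = x_3^2.

The S-polynomials (S(f_1,f_2)) all reduce to 0 modulo the current basis, so we have a Gröbner basis.
Inter-reduce: drop elements whose leading term is divisible by another's, tail-reduce, and make monic.
Reduced Gröbner basis: {x_1x_2 - x_2 + 2x_3 + 2, x_3^2 + 3}.

Buchberger on the second generating set:
h_1 = x_1x_2 - x_3^2 - x_2 + 2x_3 - 1, LT = x_1x_2.
h_2 = x_3^2 - 1, LT = x_3^2.

The S-polynomials (S(h_1,h_2)) all reduce to 0 modulo the current basis, so we have a Gröbner basis.
Inter-reduce: drop elements whose leading term is divisible by another's, tail-reduce, and make monic.
Reduced Gröbner basis: {x_1x_2 - x_2 + 2x_3 - 2, x_3^2 - 1}.

The bases are distinct; the ideals are different.

No, the ideals differ.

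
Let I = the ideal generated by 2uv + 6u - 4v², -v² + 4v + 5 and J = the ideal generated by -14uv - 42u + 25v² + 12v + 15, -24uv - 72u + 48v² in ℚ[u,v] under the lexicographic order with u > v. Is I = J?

Yes, the ideals are equal.

Equality of ideals is decidable: compute both reduced Gröbner bases (unique for the ordering) and check whether they agree.
Buchberger on the first generating set:
f_1 = 2uv + 6u - 4v², LT = uv.
f_2 = -v² + 4v + 5, LT = v².

S(f_1,f_2): lcm = uv². S = 7uv + 5u - 2v³.
  leading term uv: subtract (7/2)·f_1 from 7uv + 5u - 2v³ → -16u - 2v³ + 14v²
  leading term u: no divisor's leading term divides it; move -16u to the remainder.
  leading term v³: subtract (2v)·f_2 from -2v³ + 14v² → 6v² - 10v
  leading term v²: subtract (-6)·f_2 from 6v² - 10v → 14v + 30
  leading term v: no divisor's leading term divides it; move 14v to the remainder.
  leading term 1: no divisor's leading term divides it; move 30 to the remainder.
  remainder -16u + 14v + 30 ≠ 0; add g_3 = -16u + 14v + 30 to the basis.

The other S-polynomials (S(f_1,g_3), S(f_2,g_3)) all reduce to 0 modulo the current basis, so we have a Gröbner basis.
Inter-reduce: drop elements whose leading term is divisible by another's, tail-reduce, and make monic.
Reduced Gröbner basis: {u - ⅞v - 15/8, v² - 4v - 5}.

Buchberger on the second generating set:
h_1 = -14uv - 42u + 25v² + 12v + 15, LT = uv.
h_2 = -24uv - 72u + 48v², LT = uv.

S(h_1,h_2): lcm = uv. S = 3/14v² - 6/7v - 15/14.
  leading term v²: no divisor's leading term divides it; move 3/14v² to the remainder.
  leading term v: no divisor's leading term divides it; move -6/7v to the remainder.
  leading term 1: no divisor's leading term divides it; move -15/14 to the remainder.
  remainder 3/14v² - 6/7v - 15/14 ≠ 0; add k_3 = 3/14v² - 6/7v - 15/14 to the basis.

S(h_1,k_3): lcm = uv². S = 7uv + 5u - 25/14v³ - 6/7v² - 15/14v.
  leading term uv: subtract (-½)·h_1 from 7uv + 5u - 25/14v³ - 6/7v² - 15/14v → -16u - 25/14v³ + 163/14v² + 69/14v + 15/2
  leading term u: no divisor's leading term divides it; move -16u to the remainder.
  leading term v³: subtract (-25/3v)·k_3 from -25/14v³ + 163/14v² + 69/14v + 15/2 → 9/2v² - 4v + 15/2
  leading term v²: subtract (21)·k_3 from 9/2v² - 4v + 15/2 → 14v + 30
  leading term v: no divisor's leading term divides it; move 14v to the remainder.
  leading term 1: no divisor's leading term divides it; move 30 to the remainder.
  remainder -16u + 14v + 30 ≠ 0; add k_4 = -16u + 14v + 30 to the basis.

The other S-polynomials (S(h_2,k_3), S(h_1,k_4), S(h_2,k_4), S(k_3,k_4)) all reduce to 0 modulo the current basis, so we have a Gröbner basis.
Inter-reduce: drop elements whose leading term is divisible by another's, tail-reduce, and make monic.
Reduced Gröbner basis: {u - ⅞v - 15/8, v² - 4v - 5}.

The two bases agree; hence the ideals are identical.
The same test decides containment: I ⊆ J iff every generator of I reduces to 0 modulo a Gröbner basis of J.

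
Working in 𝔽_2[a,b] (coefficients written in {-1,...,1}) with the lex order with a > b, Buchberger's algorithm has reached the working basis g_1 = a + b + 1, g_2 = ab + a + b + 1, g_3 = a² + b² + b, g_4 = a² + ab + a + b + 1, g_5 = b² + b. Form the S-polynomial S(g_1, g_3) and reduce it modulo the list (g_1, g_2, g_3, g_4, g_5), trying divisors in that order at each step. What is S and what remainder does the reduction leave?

S(g_1, g_3) = ab + a + b² + b; remainder on division = b + 1.

lcm(LM(g_1), LM(g_3)) = a².
S = (lcm/LT(g_1))·g_1 − (lcm/LT(g_3))·g_3 = ab + a + b² + b.
Reduce S modulo (g_1, g_2, g_3, g_4, g_5) in that order:
  leading term ab: subtract (b)·g_1 from ab + a + b² + b → a
  leading term a: subtract (1)·g_1 from a → b + 1
  leading term b: no divisor's leading term divides it; move b to the remainder.
  leading term 1: no divisor's leading term divides it; move 1 to the remainder.
The remainder b + 1 is nonzero, so it would be added as the next basis element.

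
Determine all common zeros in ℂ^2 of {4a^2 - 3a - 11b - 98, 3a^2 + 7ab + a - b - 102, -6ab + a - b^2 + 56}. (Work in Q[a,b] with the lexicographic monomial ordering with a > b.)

Compute a lex Gröbner basis by Buchberger's algorithm.
f_1 = 4a^2 - 3a - 11b - 98, LT = a^2.
f_2 = 3a^2 + 7ab + a - b - 102, LT = a^2.
f_3 = -6ab + a - b^2 + 56, LT = ab.

S(f_1,f_2): lcm = a^2. S = -7/3ab - 13/12a - 29/12b + 19/2.
  leading term ab: subtract (7/18)·f_3 from -7/3ab - 13/12a - 29/12b + 19/2 → -53/36a + 7/18b^2 - 29/12b - 221/18
  leading term a: no divisor's leading term divides it; move -53/36a to the remainder.
  leading term b^2: no divisor's leading term divides it; move 7/18b^2 to the remainder.
  leading term b: no divisor's leading term divides it; move -29/12b to the remainder.
  leading term 1: no divisor's leading term divides it; move -221/18 to the remainder.
  remainder -53/36a + 7/18b^2 - 29/12b - 221/18 ≠ 0; add h_4 = -53/36a + 7/18b^2 - 29/12b - 221/18 to the basis.

S(f_1,f_3): lcm = a^2b. S = 1/6a^2 - 1/6ab^2 - 3/4ab + 28/3a - 11/4b^2 - 49/2b.
  leading term a^2: subtract (1/24)·f_1 from 1/6a^2 - 1/6ab^2 - 3/4ab + 28/3a - 11/4b^2 - 49/2b → -1/6ab^2 - 3/4ab + 227/24a - 11/4b^2 - 577/24b + 49/12
  leading term ab^2: subtract (1/36b)·f_3 from -1/6ab^2 - 3/4ab + 227/24a - 11/4b^2 - 577/24b + 49/12 → -7/9ab + 227/24a + 1/36b^3 - 11/4b^2 - 1843/72b + 49/12
  leading term ab: subtract (7/54)·f_3 from -7/9ab + 227/24a + 1/36b^3 - 11/4b^2 - 1843/72b + 49/12 → 2015/216a + 1/36b^3 - 283/108b^2 - 1843/72b - 343/108
  leading term a: subtract (-2015/318)·h_4 from 2015/216a + 1/36b^3 - 283/108b^2 - 1843/72b - 343/108 → 1/36b^3 - 149/954b^2 - 8673/212b - 77249/954
  leading term b^3: no divisor's leading term divides it; move 1/36b^3 to the remainder.
  leading term b^2: no divisor's leading term divides it; move -149/954b^2 to the remainder.
  leading term b: no divisor's leading term divides it; move -8673/212b to the remainder.
  leading term 1: no divisor's leading term divides it; move -77249/954 to the remainder.
  remainder 1/36b^3 - 149/954b^2 - 8673/212b - 77249/954 ≠ 0; add h_5 = 1/36b^3 - 149/954b^2 - 8673/212b - 77249/954 to the basis.

S(f_2,f_3): lcm = a^2b. S = 1/6a^2 + 13/6ab^2 + 1/3ab + 28/3a - 1/3b^2 - 34b.
  leading term a^2: subtract (1/24)·f_1 from 1/6a^2 + 13/6ab^2 + 1/3ab + 28/3a - 1/3b^2 - 34b → 13/6ab^2 + 1/3ab + 227/24a - 1/3b^2 - 805/24b + 49/12
  leading term ab^2: subtract (-13/36b)·f_3 from 13/6ab^2 + 1/3ab + 227/24a - 1/3b^2 - 805/24b + 49/12 → 25/36ab + 227/24a - 13/36b^3 - 1/3b^2 - 959/72b + 49/12
  leading term ab: subtract (-25/216)·f_3 from 25/36ab + 227/24a - 13/36b^3 - 1/3b^2 - 959/72b + 49/12 → 517/54a - 13/36b^3 - 97/216b^2 - 959/72b + 1141/108
  leading term a: subtract (-1034/159)·h_4 from 517/54a - 13/36b^3 - 97/216b^2 - 959/72b + 1141/108 → -13/36b^3 + 7937/3816b^2 - 12311/424b - 132185/1908
  leading term b^3: subtract (-13)·h_5 from -13/36b^3 + 7937/3816b^2 - 12311/424b - 132185/1908 → 21/424b^2 - 237809/424b - 237851/212
  leading term b^2: no divisor's leading term divides it; move 21/424b^2 to the remainder.
  leading term b: no divisor's leading term divides it; move -237809/424b to the remainder.
  leading term 1: no divisor's leading term divides it; move -237851/212 to the remainder.
  remainder 21/424b^2 - 237809/424b - 237851/212 ≠ 0; add h_6 = 21/424b^2 - 237809/424b - 237851/212 to the basis.

S(f_1,h_4): lcm = a^2. S = 14/53ab^2 - 87/53ab - 1927/212a - 11/4b - 49/2.
  leading term ab^2: subtract (-7/159b)·f_3 from 14/53ab^2 - 87/53ab - 1927/212a - 11/4b - 49/2 → -254/159ab - 1927/212a - 7/159b^3 - 181/636b - 49/2
  leading term ab: subtract (127/477)·f_3 from -254/159ab - 1927/212a - 7/159b^3 - 181/636b - 49/2 → -17851/1908a - 7/159b^3 + 127/477b^2 - 181/636b - 37597/954
  leading term a: subtract (17851/2809)·h_4 from -17851/1908a - 7/159b^3 + 127/477b^2 - 181/636b - 37597/954 → -7/159b^3 - 37165/16854b^2 + 84681/5618b + 325405/8427
  leading term b^3: subtract (-84/53)·h_5 from -7/159b^3 - 37165/16854b^2 + 84681/5618b + 325405/8427 → -13779/5618b^2 - 279585/5618b - 252027/2809
  leading term b^2: subtract (-18372/371)·h_6 from -13779/5618b^2 - 279585/5618b - 252027/2809 → -10322772/371b - 20645544/371
  leading term b: no divisor's leading term divides it; move -10322772/371b to the remainder.
  leading term 1: no divisor's leading term divides it; move -20645544/371 to the remainder.
  remainder -10322772/371b - 20645544/371 ≠ 0; add h_7 = -10322772/371b - 20645544/371 to the basis.

The other S-polynomials (S(f_2,h_4), S(f_3,h_4), S(f_1,h_5), S(f_2,h_5), S(f_3,h_5), S(h_4,h_5), S(f_1,h_6), S(f_2,h_6), S(f_3,h_6), S(h_4,h_6), S(h_5,h_6), S(f_1,h_7), S(f_2,h_7), S(f_3,h_7), S(h_4,h_7), S(h_5,h_7), S(h_6,h_7)) all reduce to 0 modulo the current basis, so we have a Gröbner basis.
Inter-reduce: drop elements whose leading term is divisible by another's, tail-reduce, and make monic.
Reduced Gröbner basis: {a + 4, b + 2}.

Elimination: the polynomial b + 2 lies in the elimination ideal for b, so b ∈ {-2}. For each such b, the remaining basis elements (now univariate) give the rest of the solution.
  b = -2: the earlier basis element becomes a + 4 = 0, giving a = -4 — point (-4, -2).
Each listed point satisfies every original equation (direct substitution).

{(-4, -2)}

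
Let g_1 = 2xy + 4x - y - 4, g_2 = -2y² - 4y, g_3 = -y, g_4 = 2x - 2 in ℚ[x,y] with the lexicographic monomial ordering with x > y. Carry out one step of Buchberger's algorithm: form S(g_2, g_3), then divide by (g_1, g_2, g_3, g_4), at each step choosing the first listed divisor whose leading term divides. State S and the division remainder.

S(g_2, g_3) = 2y; remainder on division = 0.

lcm(LM(g_2), LM(g_3)) = y².
S = (lcm/LT(g_2))·g_2 − (lcm/LT(g_3))·g_3 = 2y.
Reduce S modulo (g_1, g_2, g_3, g_4) in that order:
  leading term y: subtract (-2)·g_3 from 2y → 0
The remainder is 0, so this S-polynomial contributes no new basis element.
An S-polynomial is built so that the two leading terms cancel; whether anything survives reduction is exactly the Gröbner-basis criterion.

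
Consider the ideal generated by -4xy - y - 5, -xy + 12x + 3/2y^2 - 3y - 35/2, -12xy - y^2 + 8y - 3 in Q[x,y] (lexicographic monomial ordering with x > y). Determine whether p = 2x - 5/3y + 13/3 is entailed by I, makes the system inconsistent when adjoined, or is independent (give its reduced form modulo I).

First compute the reduced Gröbner basis of I by Buchberger's algorithm.
f_1 = -4xy - y - 5, LT = xy.
f_2 = -xy + 12x + 3/2y^2 - 3y - 35/2, LT = xy.
f_3 = -12xy - y^2 + 8y - 3, LT = xy.

S(f_1,f_2): lcm = xy. S = 12x + 3/2y^2 - 11/4y - 65/4.
  reduce S modulo (f_1, f_2, f_3):
  remainder 12x + 3/2y^2 - 11/4y - 65/4 ≠ 0; add h_4 = 12x + 3/2y^2 - 11/4y - 65/4 to the basis.

S(f_1,f_3): lcm = xy. S = -1/12y^2 + 11/12y + 1.
  reduce S modulo (f_1, f_2, f_3, h_4):
  remainder -1/12y^2 + 11/12y + 1 ≠ 0; add h_5 = -1/12y^2 + 11/12y + 1 to the basis.

S(f_1,h_4): lcm = xy. S = -1/8y^3 + 11/48y^2 + 77/48y + 5/4.
  reduce S modulo (f_1, f_2, f_3, h_4, h_5):
  remainder -25/2y - 25/2 ≠ 0; add h_6 = -25/2y - 25/2 to the basis.

The other S-polynomials (S(f_2,f_3), S(f_2,h_4), S(f_3,h_4), S(f_1,h_5), S(f_2,h_5), S(f_3,h_5), S(h_4,h_5), S(f_1,h_6), S(f_2,h_6), S(f_3,h_6), S(h_4,h_6), S(h_5,h_6)) all reduce to 0 modulo the current basis, so we have a Gröbner basis.
Inter-reduce: drop elements whose leading term is divisible by another's, tail-reduce, and make monic.
Reduced Gröbner basis: {x - 1, y + 1}.
Label its elements g_1 = x - 1, g_2 = y + 1.

Reduce p = 2x - 5/3y + 13/3 modulo G:
  leading term x: subtract (2)·g_1 from 2x - 5/3y + 13/3 → -5/3y + 19/3
  leading term y: subtract (-5/3)·g_2 from -5/3y + 19/3 → 8
  leading term 1: no divisor's leading term divides it; move 8 to the remainder.
  normal form = 8.
The normal form is nonzero, so p ∉ I. Since p minus its normal form lies in I, I + (p) = I + (r) where r = 8; decide whether this ideal is the whole ring.
Here r = 8 is a nonzero constant, hence a unit: 1 ∈ I + (p), the Gröbner basis of I + (p) is {1}, and the enlarged system has no common solution — adjoining p is inconsistent.

Adjoining 2x - 5/3y + 13/3 makes the ideal the whole ring: the system is inconsistent.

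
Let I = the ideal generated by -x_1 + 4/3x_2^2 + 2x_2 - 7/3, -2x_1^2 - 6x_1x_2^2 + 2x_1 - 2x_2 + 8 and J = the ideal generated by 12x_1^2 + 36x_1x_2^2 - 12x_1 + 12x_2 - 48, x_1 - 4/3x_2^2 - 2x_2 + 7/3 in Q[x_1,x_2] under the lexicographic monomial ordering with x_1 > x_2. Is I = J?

Yes, the ideals are equal.

Two ideals are equal iff their reduced Gröbner bases coincide (the reduced basis is unique for a fixed ordering).
Buchberger on the first generating set:
f_1 = -x_1 + 4/3x_2^2 + 2x_2 - 7/3, LT = x_1.
f_2 = -2x_1^2 - 6x_1x_2^2 + 2x_1 - 2x_2 + 8, LT = x_1^2.

S(f_1,f_2): lcm = x_1^2. S = -13/3x_1x_2^2 - 2x_1x_2 + 10/3x_1 - x_2 + 4.
  leading term x_1x_2^2: subtract (13/3x_2^2)·f_1 from -13/3x_1x_2^2 - 2x_1x_2 + 10/3x_1 - x_2 + 4 → -2x_1x_2 + 10/3x_1 - 52/9x_2^4 - 26/3x_2^3 + 91/9x_2^2 - x_2 + 4
  leading term x_1x_2: subtract (2x_2)·f_1 from -2x_1x_2 + 10/3x_1 - 52/9x_2^4 - 26/3x_2^3 + 91/9x_2^2 - x_2 + 4 → 10/3x_1 - 52/9x_2^4 - 34/3x_2^3 + 55/9x_2^2 + 11/3x_2 + 4
  leading term x_1: subtract (-10/3)·f_1 from 10/3x_1 - 52/9x_2^4 - 34/3x_2^3 + 55/9x_2^2 + 11/3x_2 + 4 → -52/9x_2^4 - 34/3x_2^3 + 95/9x_2^2 + 31/3x_2 - 34/9
  leading term x_2^4: no divisor's leading term divides it; move -52/9x_2^4 to the remainder.
  leading term x_2^3: no divisor's leading term divides it; move -34/3x_2^3 to the remainder.
  leading term x_2^2: no divisor's leading term divides it; move 95/9x_2^2 to the remainder.
  leading term x_2: no divisor's leading term divides it; move 31/3x_2 to the remainder.
  leading term 1: no divisor's leading term divides it; move -34/9 to the remainder.
  remainder -52/9x_2^4 - 34/3x_2^3 + 95/9x_2^2 + 31/3x_2 - 34/9 ≠ 0; add g_3 = -52/9x_2^4 - 34/3x_2^3 + 95/9x_2^2 + 31/3x_2 - 34/9 to the basis.

S(f_1,g_3): leading monomials are coprime, so the S-polynomial reduces to 0 (Buchberger's first criterion).
S(f_2,g_3): leading monomials are coprime, so the S-polynomial reduces to 0 (Buchberger's first criterion).
Every S-polynomial of the final basis reduces to 0, so we have a Gröbner basis.
Inter-reduce: drop elements whose leading term is divisible by another's, tail-reduce, and make monic.
Reduced Gröbner basis: {x_1 - 4/3x_2^2 - 2x_2 + 7/3, x_2^4 + 51/26x_2^3 - 95/52x_2^2 - 93/52x_2 + 17/26}.

Buchberger on the second generating set:
h_1 = 12x_1^2 + 36x_1x_2^2 - 12x_1 + 12x_2 - 48, LT = x_1^2.
h_2 = x_1 - 4/3x_2^2 - 2x_2 + 7/3, LT = x_1.

S(h_1,h_2): lcm = x_1^2. S = 13/3x_1x_2^2 + 2x_1x_2 - 10/3x_1 + x_2 - 4.
  leading term x_1x_2^2: subtract (13/3x_2^2)·h_2 from 13/3x_1x_2^2 + 2x_1x_2 - 10/3x_1 + x_2 - 4 → 2x_1x_2 - 10/3x_1 + 52/9x_2^4 + 26/3x_2^3 - 91/9x_2^2 + x_2 - 4
  leading term x_1x_2: subtract (2x_2)·h_2 from 2x_1x_2 - 10/3x_1 + 52/9x_2^4 + 26/3x_2^3 - 91/9x_2^2 + x_2 - 4 → -10/3x_1 + 52/9x_2^4 + 34/3x_2^3 - 55/9x_2^2 - 11/3x_2 - 4
  leading term x_1: subtract (-10/3)·h_2 from -10/3x_1 + 52/9x_2^4 + 34/3x_2^3 - 55/9x_2^2 - 11/3x_2 - 4 → 52/9x_2^4 + 34/3x_2^3 - 95/9x_2^2 - 31/3x_2 + 34/9
  leading term x_2^4: no divisor's leading term divides it; move 52/9x_2^4 to the remainder.
  leading term x_2^3: no divisor's leading term divides it; move 34/3x_2^3 to the remainder.
  leading term x_2^2: no divisor's leading term divides it; move -95/9x_2^2 to the remainder.
  leading term x_2: no divisor's leading term divides it; move -31/3x_2 to the remainder.
  leading term 1: no divisor's leading term divides it; move 34/9 to the remainder.
  remainder 52/9x_2^4 + 34/3x_2^3 - 95/9x_2^2 - 31/3x_2 + 34/9 ≠ 0; add k_3 = 52/9x_2^4 + 34/3x_2^3 - 95/9x_2^2 - 31/3x_2 + 34/9 to the basis.

S(h_1,k_3): leading monomials are coprime, so the S-polynomial reduces to 0 (Buchberger's first criterion).
S(h_2,k_3): leading monomials are coprime, so the S-polynomial reduces to 0 (Buchberger's first criterion).
Every S-polynomial of the final basis reduces to 0, so we have a Gröbner basis.
Inter-reduce: drop elements whose leading term is divisible by another's, tail-reduce, and make monic.
Reduced Gröbner basis: {x_1 - 4/3x_2^2 - 2x_2 + 7/3, x_2^4 + 51/26x_2^3 - 95/52x_2^2 - 93/52x_2 + 17/26}.

The two bases agree; hence the ideals are identical.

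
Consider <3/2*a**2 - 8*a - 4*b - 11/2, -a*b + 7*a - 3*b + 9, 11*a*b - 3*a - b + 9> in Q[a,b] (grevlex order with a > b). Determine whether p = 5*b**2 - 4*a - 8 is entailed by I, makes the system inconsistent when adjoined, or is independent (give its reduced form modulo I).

Adjoining 5*b**2 - 4*a - 8 makes the ideal the whole ring: the system is inconsistent.

First compute the reduced Gröbner basis of I by Buchberger's algorithm.
f_1 = 3/2*a**2 - 8*a - 4*b - 11/2, LT = a**2.
f_2 = -a*b + 7*a - 3*b + 9, LT = a*b.
f_3 = 11*a*b - 3*a - b + 9, LT = a*b.

S(f_1,f_2): lcm = a**2*b. S = 7*a**2 - 25/3*a*b - 8/3*b**2 + 9*a - 11/3*b.
  leading term a**2: subtract (14/3)·f_1 from 7*a**2 - 25/3*a*b - 8/3*b**2 + 9*a - 11/3*b → -25/3*a*b - 8/3*b**2 + 139/3*a + 15*b + 77/3
  leading term a*b: subtract (25/3)·f_2 from -25/3*a*b - 8/3*b**2 + 139/3*a + 15*b + 77/3 → -8/3*b**2 - 12*a + 40*b - 148/3
  leading term b**2: no divisor's leading term divides it; move -8/3*b**2 to the remainder.
  leading term a: no divisor's leading term divides it; move -12*a to the remainder.
  leading term b: no divisor's leading term divides it; move 40*b to the remainder.
  leading term 1: no divisor's leading term divides it; move -148/3 to the remainder.
  remainder -8/3*b**2 - 12*a + 40*b - 148/3 ≠ 0; add h_4 = -8/3*b**2 - 12*a + 40*b - 148/3 to the basis.

S(f_1,f_3): lcm = a**2*b. S = 3/11*a**2 - 173/33*a*b - 8/3*b**2 - 9/11*a - 11/3*b.
  leading term a**2: subtract (2/11)·f_1 from 3/11*a**2 - 173/33*a*b - 8/3*b**2 - 9/11*a - 11/3*b → -173/33*a*b - 8/3*b**2 + 7/11*a - 97/33*b + 1
  leading term a*b: subtract (173/33)·f_2 from -173/33*a*b - 8/3*b**2 + 7/11*a - 97/33*b + 1 → -8/3*b**2 - 1190/33*a + 422/33*b - 508/11
  leading term b**2: subtract (1)·h_4 from -8/3*b**2 - 1190/33*a + 422/33*b - 508/11 → -794/33*a - 898/33*b + 104/33
  leading term a: no divisor's leading term divides it; move -794/33*a to the remainder.
  leading term b: no divisor's leading term divides it; move -898/33*b to the remainder.
  leading term 1: no divisor's leading term divides it; move 104/33 to the remainder.
  remainder -794/33*a - 898/33*b + 104/33 ≠ 0; add h_5 = -794/33*a - 898/33*b + 104/33 to the basis.

S(f_2,f_3): lcm = a*b. S = -74/11*a + 34/11*b - 108/11.
  leading term a: subtract (111/397)·h_5 from -74/11*a + 34/11*b - 108/11 → 46724/4367*b - 46724/4367
  leading term b: no divisor's leading term divides it; move 46724/4367*b to the remainder.
  leading term 1: no divisor's leading term divides it; move -46724/4367 to the remainder.
  remainder 46724/4367*b - 46724/4367 ≠ 0; add h_6 = 46724/4367*b - 46724/4367 to the basis.

S(f_1,h_4): leading monomials are coprime, so the S-polynomial reduces to 0 (Buchberger's first criterion).
S(f_2,h_4): lcm = a*b**2. S = -9/2*a**2 + 8*a*b + 3*b**2 - 37/2*a - 9*b.
  leading term a**2: subtract (-3)·f_1 from -9/2*a**2 + 8*a*b + 3*b**2 - 37/2*a - 9*b → 8*a*b + 3*b**2 - 85/2*a - 21*b - 33/2
  leading term a*b: subtract (-8)·f_2 from 8*a*b + 3*b**2 - 85/2*a - 21*b - 33/2 → 3*b**2 + 27/2*a - 45*b + 111/2
  leading term b**2: subtract (-9/8)·h_4 from 3*b**2 + 27/2*a - 45*b + 111/2 → 0
  remainder 0.

S(f_3,h_4): lcm = a*b**2. S = -9/2*a**2 + 162/11*a*b - 1/11*b**2 - 37/2*a + 9/11*b.
  leading term a**2: subtract (-3)·f_1 from -9/2*a**2 + 162/11*a*b - 1/11*b**2 - 37/2*a + 9/11*b → 162/11*a*b - 1/11*b**2 - 85/2*a - 123/11*b - 33/2
  leading term a*b: subtract (-162/11)·f_2 from 162/11*a*b - 1/11*b**2 - 85/2*a - 123/11*b - 33/2 → -1/11*b**2 + 1333/22*a - 609/11*b + 2553/22
  leading term b**2: subtract (3/88)·h_4 from -1/11*b**2 + 1333/22*a - 609/11*b + 2553/22 → 61*a - 624/11*b + 1295/11
  leading term a: subtract (-2013/794)·h_5 from 61*a - 624/11*b + 1295/11 → -549007/4367*b + 549007/4367
  leading term b: subtract (-47/4)·h_6 from -549007/4367*b + 549007/4367 → 0
  remainder 0.

S(f_1,h_5): lcm = a**2. S = -449/397*a*b - 6196/1191*a - 8/3*b - 11/3.
  leading term a*b: subtract (449/397)·f_2 from -449/397*a*b - 6196/1191*a - 8/3*b - 11/3 → -15625/1191*a + 865/1191*b - 16490/1191
  leading term a: subtract (171875/315218)·h_5 from -15625/1191*a + 865/1191*b - 16490/1191 → 2453010/157609*b - 2453010/157609
  leading term b: subtract (1155/794)·h_6 from 2453010/157609*b - 2453010/157609 → 0
  remainder 0.

S(f_2,h_5): lcm = a*b. S = -449/397*b**2 - 7*a + 1243/397*b - 9.
  leading term b**2: subtract (1347/3176)·h_4 from -449/397*b**2 - 7*a + 1243/397*b - 9 → -1517/794*a - 5492/397*b + 9467/794
  leading term a: subtract (50061/630436)·h_5 from -1517/794*a - 5492/397*b + 9467/794 → -3679515/315218*b + 3679515/315218
  leading term b: subtract (-3465/3176)·h_6 from -3679515/315218*b + 3679515/315218 → 0
  remainder 0.

S(f_3,h_5): lcm = a*b. S = -449/397*b**2 - 3/11*a + 175/4367*b + 9/11.
  leading term b**2: subtract (1347/3176)·h_4 from -449/397*b**2 - 3/11*a + 175/4367*b + 9/11 → 42069/8734*a - 73910/4367*b + 189889/8734
  leading term a: subtract (-126207/630436)·h_5 from 42069/8734*a - 73910/4367*b + 189889/8734 → -77573521/3467398*b + 77573521/3467398
  leading term b: subtract (-6641/3176)·h_6 from -77573521/3467398*b + 77573521/3467398 → 0
  remainder 0.

S(h_4,h_5): leading monomials are coprime, so the S-polynomial reduces to 0 (Buchberger's first criterion).
S(f_1,h_6): leading monomials are coprime, so the S-polynomial reduces to 0 (Buchberger's first criterion).
S(f_2,h_6): lcm = a*b. S = -6*a + 3*b - 9.
  leading term a: subtract (99/397)·h_5 from -6*a + 3*b - 9 → 3885/397*b - 3885/397
  leading term b: subtract (42735/46724)·h_6 from 3885/397*b - 3885/397 → 0
  remainder 0.

S(f_3,h_6): lcm = a*b. S = 8/11*a - 1/11*b + 9/11.
  leading term a: subtract (-12/397)·h_5 from 8/11*a - 1/11*b + 9/11 → -3989/4367*b + 3989/4367
  leading term b: subtract (-3989/46724)·h_6 from -3989/4367*b + 3989/4367 → 0
  remainder 0.

S(h_4,h_6): lcm = b**2. S = 9/2*a - 14*b + 37/2.
  leading term a: subtract (-297/1588)·h_5 from 9/2*a - 14*b + 37/2 → -15157/794*b + 15157/794
  leading term b: subtract (-166727/93448)·h_6 from -15157/794*b + 15157/794 → 0
  remainder 0.

S(h_5,h_6): leading monomials are coprime, so the S-polynomial reduces to 0 (Buchberger's first criterion).
Every S-polynomial of the final basis reduces to 0, so we have a Gröbner basis.
Inter-reduce: drop elements whose leading term is divisible by another's, tail-reduce, and make monic.
Reduced Gröbner basis: {a + 1, b - 1}.
Label its elements g_1 = a + 1, g_2 = b - 1.

Reduce p = 5*b**2 - 4*a - 8 modulo G:
  leading term b**2: subtract (5*b)·g_2 from 5*b**2 - 4*a - 8 → -4*a + 5*b - 8
  leading term a: subtract (-4)·g_1 from -4*a + 5*b - 8 → 5*b - 4
  leading term b: subtract (5)·g_2 from 5*b - 4 → 1
  leading term 1: no divisor's leading term divides it; move 1 to the remainder.
  normal form = 1.
The normal form is nonzero, so p ∉ I. Since p minus its normal form lies in I, I + (p) = I + (r) where r = 1; decide whether this ideal is the whole ring.
Here r = 1 is a nonzero constant, hence a unit: 1 ∈ I + (p), the Gröbner basis of I + (p) is {1}, and the enlarged system has no common solution — adjoining p is inconsistent.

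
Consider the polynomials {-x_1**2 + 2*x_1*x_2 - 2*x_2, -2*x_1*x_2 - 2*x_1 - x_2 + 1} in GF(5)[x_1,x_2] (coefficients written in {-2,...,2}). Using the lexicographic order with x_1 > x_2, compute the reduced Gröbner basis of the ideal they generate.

f_1 = -x_1**2 + 2*x_1*x_2 - 2*x_2, LT = x_1**2.
f_2 = -2*x_1*x_2 - 2*x_1 - x_2 + 1, LT = x_1*x_2.

S(f_1,f_2): lcm = x_1**2*x_2. S = -x_1**2 - 2*x_1*x_2**2 + 2*x_1*x_2 - 2*x_1 + 2*x_2**2.
  leading term x_1**2: subtract (1)·f_1 from -x_1**2 - 2*x_1*x_2**2 + 2*x_1*x_2 - 2*x_1 + 2*x_2**2 → -2*x_1*x_2**2 - 2*x_1 + 2*x_2**2 + 2*x_2
  leading term x_1*x_2**2: subtract (x_2)·f_2 from -2*x_1*x_2**2 - 2*x_1 + 2*x_2**2 + 2*x_2 → 2*x_1*x_2 - 2*x_1 - 2*x_2**2 + x_2
  leading term x_1*x_2: subtract (-1)·f_2 from 2*x_1*x_2 - 2*x_1 - 2*x_2**2 + x_2 → x_1 - 2*x_2**2 + 1
  leading term x_1: no divisor's leading term divides it; move x_1 to the remainder.
  leading term x_2**2: no divisor's leading term divides it; move -2*x_2**2 to the remainder.
  leading term 1: no divisor's leading term divides it; move 1 to the remainder.
  remainder x_1 - 2*x_2**2 + 1 ≠ 0; add g_3 = x_1 - 2*x_2**2 + 1 to the basis.

S(f_1,g_3): lcm = x_1**2. S = 2*x_1*x_2**2 - 2*x_1*x_2 - x_1 + 2*x_2.
  leading term x_1*x_2**2: subtract (-x_2)·f_2 from 2*x_1*x_2**2 - 2*x_1*x_2 - x_1 + 2*x_2 → x_1*x_2 - x_1 - x_2**2 - 2*x_2
  leading term x_1*x_2: subtract (2)·f_2 from x_1*x_2 - x_1 - x_2**2 - 2*x_2 → -2*x_1 - x_2**2 - 2
  leading term x_1: subtract (-2)·g_3 from -2*x_1 - x_2**2 - 2 → 0
  remainder 0.

S(f_2,g_3): lcm = x_1*x_2. S = x_1 + 2*x_2**3 + 2*x_2 + 2.
  leading term x_1: subtract (1)·g_3 from x_1 + 2*x_2**3 + 2*x_2 + 2 → 2*x_2**3 + 2*x_2**2 + 2*x_2 + 1
  leading term x_2**3: no divisor's leading term divides it; move 2*x_2**3 to the remainder.
  leading term x_2**2: no divisor's leading term divides it; move 2*x_2**2 to the remainder.
  leading term x_2: no divisor's leading term divides it; move 2*x_2 to the remainder.
  leading term 1: no divisor's leading term divides it; move 1 to the remainder.
  remainder 2*x_2**3 + 2*x_2**2 + 2*x_2 + 1 ≠ 0; add g_4 = 2*x_2**3 + 2*x_2**2 + 2*x_2 + 1 to the basis.

S(f_1,g_4): leading monomials are coprime, so the S-polynomial reduces to 0 (Buchberger's first criterion).
S(f_2,g_4): lcm = x_1*x_2**3. S = -x_1*x_2 + 2*x_1 - 2*x_2**3 + 2*x_2**2.
  leading term x_1*x_2: subtract (-2)·f_2 from -x_1*x_2 + 2*x_1 - 2*x_2**3 + 2*x_2**2 → -2*x_1 - 2*x_2**3 + 2*x_2**2 - 2*x_2 + 2
  leading term x_1: subtract (-2)·g_3 from -2*x_1 - 2*x_2**3 + 2*x_2**2 - 2*x_2 + 2 → -2*x_2**3 - 2*x_2**2 - 2*x_2 - 1
  leading term x_2**3: subtract (-1)·g_4 from -2*x_2**3 - 2*x_2**2 - 2*x_2 - 1 → 0
  remainder 0.

S(g_3,g_4): leading monomials are coprime, so the S-polynomial reduces to 0 (Buchberger's first criterion).
Every S-polynomial of the final basis reduces to 0, so we have a Gröbner basis.
Inter-reduce: drop elements whose leading term is divisible by another's, tail-reduce, and make monic.

G = {x_1 - 2*x_2**2 + 1, x_2**3 + x_2**2 + x_2 - 2}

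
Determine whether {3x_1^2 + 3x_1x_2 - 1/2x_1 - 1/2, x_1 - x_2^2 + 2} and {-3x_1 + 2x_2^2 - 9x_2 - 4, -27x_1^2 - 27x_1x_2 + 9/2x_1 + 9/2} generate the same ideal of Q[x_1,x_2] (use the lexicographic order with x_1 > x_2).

No, the ideals differ.

Two ideals are equal iff their reduced Gröbner bases coincide (the reduced basis is unique for a fixed ordering).
Buchberger on the first generating set:
f_1 = 3x_1^2 + 3x_1x_2 - 1/2x_1 - 1/2, LT = x_1^2.
f_2 = x_1 - x_2^2 + 2, LT = x_1.

S(f_1,f_2): lcm = x_1^2. S = x_1x_2^2 + x_1x_2 - 13/6x_1 - 1/6.
  leading term x_1x_2^2: subtract (x_2^2)·f_2 from x_1x_2^2 + x_1x_2 - 13/6x_1 - 1/6 → x_1x_2 - 13/6x_1 + x_2^4 - 2x_2^2 - 1/6
  leading term x_1x_2: subtract (x_2)·f_2 from x_1x_2 - 13/6x_1 + x_2^4 - 2x_2^2 - 1/6 → -13/6x_1 + x_2^4 + x_2^3 - 2x_2^2 - 2x_2 - 1/6
  leading term x_1: subtract (-13/6)·f_2 from -13/6x_1 + x_2^4 + x_2^3 - 2x_2^2 - 2x_2 - 1/6 → x_2^4 + x_2^3 - 25/6x_2^2 - 2x_2 + 25/6
  leading term x_2^4: no divisor's leading term divides it; move x_2^4 to the remainder.
  leading term x_2^3: no divisor's leading term divides it; move x_2^3 to the remainder.
  leading term x_2^2: no divisor's leading term divides it; move -25/6x_2^2 to the remainder.
  leading term x_2: no divisor's leading term divides it; move -2x_2 to the remainder.
  leading term 1: no divisor's leading term divides it; move 25/6 to the remainder.
  remainder x_2^4 + x_2^3 - 25/6x_2^2 - 2x_2 + 25/6 ≠ 0; add g_3 = x_2^4 + x_2^3 - 25/6x_2^2 - 2x_2 + 25/6 to the basis.

S(f_1,g_3): leading monomials are coprime, so the S-polynomial reduces to 0 (Buchberger's first criterion).
S(f_2,g_3): leading monomials are coprime, so the S-polynomial reduces to 0 (Buchberger's first criterion).
Every S-polynomial of the final basis reduces to 0, so we have a Gröbner basis.
Inter-reduce: drop elements whose leading term is divisible by another's, tail-reduce, and make monic.
Reduced Gröbner basis: {x_1 - x_2^2 + 2, x_2^4 + x_2^3 - 25/6x_2^2 - 2x_2 + 25/6}.

Buchberger on the second generating set:
h_1 = -3x_1 + 2x_2^2 - 9x_2 - 4, LT = x_1.
h_2 = -27x_1^2 - 27x_1x_2 + 9/2x_1 + 9/2, LT = x_1^2.

S(h_1,h_2): lcm = x_1^2. S = -2/3x_1x_2^2 + 2x_1x_2 + 3/2x_1 + 1/6.
  leading term x_1x_2^2: subtract (2/9x_2^2)·h_1 from -2/3x_1x_2^2 + 2x_1x_2 + 3/2x_1 + 1/6 → 2x_1x_2 + 3/2x_1 - 4/9x_2^4 + 2x_2^3 + 8/9x_2^2 + 1/6
  leading term x_1x_2: subtract (-2/3x_2)·h_1 from 2x_1x_2 + 3/2x_1 - 4/9x_2^4 + 2x_2^3 + 8/9x_2^2 + 1/6 → 3/2x_1 - 4/9x_2^4 + 10/3x_2^3 - 46/9x_2^2 - 8/3x_2 + 1/6
  leading term x_1: subtract (-1/2)·h_1 from 3/2x_1 - 4/9x_2^4 + 10/3x_2^3 - 46/9x_2^2 - 8/3x_2 + 1/6 → -4/9x_2^4 + 10/3x_2^3 - 37/9x_2^2 - 43/6x_2 - 11/6
  leading term x_2^4: no divisor's leading term divides it; move -4/9x_2^4 to the remainder.
  leading term x_2^3: no divisor's leading term divides it; move 10/3x_2^3 to the remainder.
  leading term x_2^2: no divisor's leading term divides it; move -37/9x_2^2 to the remainder.
  leading term x_2: no divisor's leading term divides it; move -43/6x_2 to the remainder.
  leading term 1: no divisor's leading term divides it; move -11/6 to the remainder.
  remainder -4/9x_2^4 + 10/3x_2^3 - 37/9x_2^2 - 43/6x_2 - 11/6 ≠ 0; add k_3 = -4/9x_2^4 + 10/3x_2^3 - 37/9x_2^2 - 43/6x_2 - 11/6 to the basis.

S(h_1,k_3): leading monomials are coprime, so the S-polynomial reduces to 0 (Buchberger's first criterion).
S(h_2,k_3): leading monomials are coprime, so the S-polynomial reduces to 0 (Buchberger's first criterion).
Every S-polynomial of the final basis reduces to 0, so we have a Gröbner basis.
Inter-reduce: drop elements whose leading term is divisible by another's, tail-reduce, and make monic.
Reduced Gröbner basis: {x_1 - 2/3x_2^2 + 3x_2 + 4/3, x_2^4 - 15/2x_2^3 + 37/4x_2^2 + 129/8x_2 + 33/8}.

Since the reduced bases disagree, the two ideals are not the same.
The same test decides containment: I ⊆ J iff every generator of I reduces to 0 modulo a Gröbner basis of J.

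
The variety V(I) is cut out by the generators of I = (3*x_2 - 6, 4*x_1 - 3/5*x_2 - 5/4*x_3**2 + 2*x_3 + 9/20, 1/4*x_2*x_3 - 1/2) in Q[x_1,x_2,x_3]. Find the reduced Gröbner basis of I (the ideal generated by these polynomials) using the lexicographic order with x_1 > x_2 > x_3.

G = {x_1, x_2 - 2, x_3 - 1}

f_1 = 3*x_2 - 6, LT = x_2.
f_2 = 4*x_1 - 3/5*x_2 - 5/4*x_3**2 + 2*x_3 + 9/20, LT = x_1.
f_3 = 1/4*x_2*x_3 - 1/2, LT = x_2*x_3.

S(f_1,f_3): lcm = x_2*x_3. S = -2*x_3 + 2.
  reduce S modulo (f_1, f_2, f_3):
  remainder -2*x_3 + 2 ≠ 0; add g_4 = -2*x_3 + 2 to the basis.

The other S-polynomials (S(f_1,f_2), S(f_2,f_3), S(f_1,g_4), S(f_2,g_4), S(f_3,g_4)) all reduce to 0 modulo the current basis, so we have a Gröbner basis.
Inter-reduce: drop elements whose leading term is divisible by another's, tail-reduce, and make monic.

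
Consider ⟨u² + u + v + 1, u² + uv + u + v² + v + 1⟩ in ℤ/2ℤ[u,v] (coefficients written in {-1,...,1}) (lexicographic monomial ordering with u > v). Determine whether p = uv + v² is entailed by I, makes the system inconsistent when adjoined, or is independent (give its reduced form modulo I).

uv + v² lies in I (it reduces to 0).

First compute the reduced Gröbner basis of I by Buchberger's algorithm.
f_1 = u² + u + v + 1, LT = u².
f_2 = u² + uv + u + v² + v + 1, LT = u².

S(f_1,f_2): lcm = u². S = uv + v².
  leading term uv: no divisor's leading term divides it; move uv to the remainder.
  leading term v²: no divisor's leading term divides it; move v² to the remainder.
  remainder uv + v² ≠ 0; add h_3 = uv + v² to the basis.

S(f_1,h_3): lcm = u²v. S = uv² + uv + v² + v.
  leading term uv²: subtract (v)·h_3 from uv² + uv + v² + v → uv + v³ + v² + v
  leading term uv: subtract (1)·h_3 from uv + v³ + v² + v → v³ + v
  leading term v³: no divisor's leading term divides it; move v³ to the remainder.
  leading term v: no divisor's leading term divides it; move v to the remainder.
  remainder v³ + v ≠ 0; add h_4 = v³ + v to the basis.

S(f_2,h_3): lcm = u²v. S = uv + v³ + v² + v.
  leading term uv: subtract (1)·h_3 from uv + v³ + v² + v → v³ + v
  leading term v³: subtract (1)·h_4 from v³ + v → 0
  remainder 0.

S(f_1,h_4): leading monomials are coprime, so the S-polynomial reduces to 0 (Buchberger's first criterion).
S(f_2,h_4): leading monomials are coprime, so the S-polynomial reduces to 0 (Buchberger's first criterion).
S(h_3,h_4): lcm = uv³. S = uv + v⁴.
  leading term uv: subtract (1)·h_3 from uv + v⁴ → v⁴ + v²
  leading term v⁴: subtract (v)·h_4 from v⁴ + v² → 0
  remainder 0.

Every S-polynomial of the final basis reduces to 0, so we have a Gröbner basis.
Inter-reduce: drop elements whose leading term is divisible by another's, tail-reduce, and make monic.
Reduced Gröbner basis: {u² + u + v + 1, uv + v², v³ + v}.
Label its elements g_1 = u² + u + v + 1, g_2 = uv + v², g_3 = v³ + v.

Reduce p = uv + v² modulo G:
  leading term uv: subtract (1)·g_2 from uv + v² → 0
  normal form = 0.
Since the normal form is 0, p ∈ I.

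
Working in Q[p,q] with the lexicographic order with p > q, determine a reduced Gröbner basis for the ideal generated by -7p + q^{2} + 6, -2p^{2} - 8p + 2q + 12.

G = {p - \tfrac{1}{7}q^{2} - \tfrac{6}{7}, q^{4} + 40q^{2} - 49q - 90}

This is the nonlinear analogue of row-reducing a linear system.

f_1 = -7p + q^{2} + 6, LT = p.
f_2 = -2p^{2} - 8p + 2q + 12, LT = p^{2}.

S(f_1,f_2): lcm = p^{2}. S = -\tfrac{1}{7}pq^{2} - \tfrac{34}{7}p + q + 6.
  leading term pq^{2}: subtract (\tfrac{1}{49}q^{2})·f_1 from -\tfrac{1}{7}pq^{2} - \tfrac{34}{7}p + q + 6 → -\tfrac{34}{7}p - \tfrac{1}{49}q^{4} - \tfrac{6}{49}q^{2} + q + 6
  leading term p: subtract (\tfrac{34}{49})·f_1 from -\tfrac{34}{7}p - \tfrac{1}{49}q^{4} - \tfrac{6}{49}q^{2} + q + 6 → -\tfrac{1}{49}q^{4} - \tfrac{40}{49}q^{2} + q + \tfrac{90}{49}
  leading term q^{4}: no divisor's leading term divides it; move -\tfrac{1}{49}q^{4} to the remainder.
  leading term q^{2}: no divisor's leading term divides it; move -\tfrac{40}{49}q^{2} to the remainder.
  leading term q: no divisor's leading term divides it; move q to the remainder.
  leading term 1: no divisor's leading term divides it; move \tfrac{90}{49} to the remainder.
  remainder -\tfrac{1}{49}q^{4} - \tfrac{40}{49}q^{2} + q + \tfrac{90}{49} ≠ 0; add g_3 = -\tfrac{1}{49}q^{4} - \tfrac{40}{49}q^{2} + q + \tfrac{90}{49} to the basis.

The other S-polynomials (S(f_1,g_3), S(f_2,g_3)) all reduce to 0 modulo the current basis, so we have a Gröbner basis.
Inter-reduce: drop elements whose leading term is divisible by another's, tail-reduce, and make monic.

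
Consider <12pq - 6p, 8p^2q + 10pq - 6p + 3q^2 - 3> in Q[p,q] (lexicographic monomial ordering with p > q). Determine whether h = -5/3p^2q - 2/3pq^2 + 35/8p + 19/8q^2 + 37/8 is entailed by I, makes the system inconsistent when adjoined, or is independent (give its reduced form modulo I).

Adjoining -5/3p^2q - 2/3pq^2 + 35/8p + 19/8q^2 + 37/8 makes the ideal the whole ring: the system is inconsistent.

First compute the reduced Gröbner basis of I by Buchberger's algorithm.
f_1 = 12pq - 6p, LT = pq.
f_2 = 8p^2q + 10pq - 6p + 3q^2 - 3, LT = p^2q.

S(f_1,f_2): lcm = p^2q. S = -1/2p^2 - 5/4pq + 3/4p - 3/8q^2 + 3/8.
  reduce S modulo (f_1, f_2):
  remainder -1/2p^2 + 1/8p - 3/8q^2 + 3/8 ≠ 0; add k_3 = -1/2p^2 + 1/8p - 3/8q^2 + 3/8 to the basis.

S(f_1,k_3): lcm = p^2q. S = -1/2p^2 + 1/4pq - 3/4q^3 + 3/4q.
  reduce S modulo (f_1, f_2, k_3):
  remainder -3/4q^3 + 3/8q^2 + 3/4q - 3/8 ≠ 0; add k_4 = -3/4q^3 + 3/8q^2 + 3/4q - 3/8 to the basis.

The other S-polynomials (S(f_2,k_3), S(f_1,k_4), S(f_2,k_4), S(k_3,k_4)) all reduce to 0 modulo the current basis, so we have a Gröbner basis.
Inter-reduce: drop elements whose leading term is divisible by another's, tail-reduce, and make monic.
Reduced Gröbner basis: {p^2 - 1/4p + 3/4q^2 - 3/4, pq - 1/2p, q^3 - 1/2q^2 - q + 1/2}.
Label its elements g_1 = p^2 - 1/4p + 3/4q^2 - 3/4, g_2 = pq - 1/2p, g_3 = q^3 - 1/2q^2 - q + 1/2.

Reduce h = -5/3p^2q - 2/3pq^2 + 35/8p + 19/8q^2 + 37/8 modulo G:
  leading term p^2q: subtract (-5/3q)·g_1 from -5/3p^2q - 2/3pq^2 + 35/8p + 19/8q^2 + 37/8 → -2/3pq^2 - 5/12pq + 35/8p + 5/4q^3 + 19/8q^2 - 5/4q + 37/8
  leading term pq^2: subtract (-2/3q)·g_2 from -2/3pq^2 - 5/12pq + 35/8p + 5/4q^3 + 19/8q^2 - 5/4q + 37/8 → -3/4pq + 35/8p + 5/4q^3 + 19/8q^2 - 5/4q + 37/8
  leading term pq: subtract (-3/4)·g_2 from -3/4pq + 35/8p + 5/4q^3 + 19/8q^2 - 5/4q + 37/8 → 4p + 5/4q^3 + 19/8q^2 - 5/4q + 37/8
  leading term p: no divisor's leading term divides it; move 4p to the remainder.
  leading term q^3: subtract (5/4)·g_3 from 5/4q^3 + 19/8q^2 - 5/4q + 37/8 → 3q^2 + 4
  leading term q^2: no divisor's leading term divides it; move 3q^2 to the remainder.
  leading term 1: no divisor's leading term divides it; move 4 to the remainder.
  normal form = 4p + 3q^2 + 4.
The normal form is nonzero, so h ∉ I. Since h minus its normal form lies in I, I + (h) = I + (r) where r = 4p + 3q^2 + 4; decide whether this ideal is the whole ring.
Run Buchberger on G together with r (pairs among the g_i already reduce to 0 since G is a Gröbner basis):
g_1 = p^2 - 1/4p + 3/4q^2 - 3/4, LT = p^2.
g_2 = pq - 1/2p, LT = pq.
g_3 = q^3 - 1/2q^2 - q + 1/2, LT = q^3.
r = 4p + 3q^2 + 4, LT = p.

S(g_1,r): lcm = p^2. S = -3/4pq^2 - 5/4p + 3/4q^2 - 3/4.
  reduce S modulo (g_1, g_2, g_3, r):
  remainder 117/64q^2 + 11/16 ≠ 0; add m_5 = 117/64q^2 + 11/16 to the basis.

S(g_2,r): lcm = pq. S = -1/2p - 3/4q^3 - q.
  reduce S modulo (g_1, g_2, g_3, r, m_5):
  remainder -7/4q + 7/8 ≠ 0; add m_6 = -7/4q + 7/8 to the basis.

S(g_2,m_5): lcm = pq^2. S = -1/2pq - 44/117p.
  reduce S modulo (g_1, g_2, g_3, r, m_5, m_6):
  remainder 2051/4563 ≠ 0; add m_7 = 2051/4563 to the basis.

The other S-polynomials (S(g_1,g_2), S(g_1,g_3), S(g_2,g_3), S(g_3,r), S(g_1,m_5), S(g_3,m_5), S(r,m_5), S(g_1,m_6), S(g_2,m_6), S(g_3,m_6), S(r,m_6), S(m_5,m_6), S(g_1,m_7), S(g_2,m_7), S(g_3,m_7), S(r,m_7), S(m_5,m_7), S(m_6,m_7)) all reduce to 0 modulo the current basis, so we have a Gröbner basis.
Inter-reduce: drop elements whose leading term is divisible by another's, tail-reduce, and make monic.
Reduced Gröbner basis: {1}.
The reduced Gröbner basis of I + (h) is {1}: the ideal is the whole ring, so the enlarged system has no common solution — adjoining h is inconsistent.

The remainder on division by a Gröbner basis is unique — it is the normal form.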